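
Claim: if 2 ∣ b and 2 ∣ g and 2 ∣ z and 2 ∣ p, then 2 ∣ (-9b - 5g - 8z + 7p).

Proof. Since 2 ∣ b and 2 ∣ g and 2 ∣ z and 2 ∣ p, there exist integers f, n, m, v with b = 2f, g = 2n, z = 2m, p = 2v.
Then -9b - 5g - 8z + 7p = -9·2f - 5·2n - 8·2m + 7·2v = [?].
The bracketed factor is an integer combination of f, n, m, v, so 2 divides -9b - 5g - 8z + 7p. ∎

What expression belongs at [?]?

2(-9f - 8m - 5n + 7v)

Each term has a factor of 2: -9·2f - 5·2n - 8·2m + 7·2v = 2·(-9f - 8m - 5n + 7v).
Since -9f - 8m - 5n + 7v is an integer, 2 ∣ (-9b - 5g - 8z + 7p).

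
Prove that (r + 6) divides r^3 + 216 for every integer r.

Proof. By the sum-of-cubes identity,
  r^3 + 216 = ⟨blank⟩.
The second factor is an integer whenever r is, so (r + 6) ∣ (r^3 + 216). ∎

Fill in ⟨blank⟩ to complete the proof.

(r + 6)(r^2 - 6r + 36)

Polynomial division of r^3 + 216 by r + 6 leaves remainder 0 and quotient r^2 - 6r + 36.
Hence r^3 + 216 = (r + 6)(r^2 - 6r + 36).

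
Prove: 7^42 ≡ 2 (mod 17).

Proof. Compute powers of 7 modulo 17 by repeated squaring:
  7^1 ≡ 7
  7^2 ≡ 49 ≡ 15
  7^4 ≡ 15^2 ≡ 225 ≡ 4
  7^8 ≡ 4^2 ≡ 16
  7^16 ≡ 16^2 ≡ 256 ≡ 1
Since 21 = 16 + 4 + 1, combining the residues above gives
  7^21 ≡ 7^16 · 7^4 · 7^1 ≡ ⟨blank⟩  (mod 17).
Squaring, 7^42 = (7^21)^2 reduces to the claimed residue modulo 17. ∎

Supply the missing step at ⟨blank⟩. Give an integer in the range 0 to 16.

11

Multiply the listed residues: 1 · 4 · 7 = 4 → 28.
Reducing modulo 17: 28 = 1·17 + 11, so 7^21 ≡ 11.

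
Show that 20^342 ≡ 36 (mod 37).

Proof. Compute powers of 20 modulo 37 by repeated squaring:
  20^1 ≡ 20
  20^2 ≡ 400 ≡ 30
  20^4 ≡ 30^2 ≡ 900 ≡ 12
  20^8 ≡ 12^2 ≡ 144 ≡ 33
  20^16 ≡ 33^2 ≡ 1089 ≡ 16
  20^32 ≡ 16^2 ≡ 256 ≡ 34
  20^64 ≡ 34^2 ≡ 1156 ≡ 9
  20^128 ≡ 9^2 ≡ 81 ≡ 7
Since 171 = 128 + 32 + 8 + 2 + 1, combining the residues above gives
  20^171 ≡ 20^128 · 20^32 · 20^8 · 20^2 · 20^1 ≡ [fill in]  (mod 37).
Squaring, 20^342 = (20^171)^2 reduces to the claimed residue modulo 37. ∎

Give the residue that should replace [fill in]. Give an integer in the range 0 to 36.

Multiply the listed residues: 7 · 34 · 33 · 30 · 20 = 238 → 7854 → 235620 → 4712400.
Reducing modulo 37: 4712400 = 127362·37 + 6, so 20^171 ≡ 6.

6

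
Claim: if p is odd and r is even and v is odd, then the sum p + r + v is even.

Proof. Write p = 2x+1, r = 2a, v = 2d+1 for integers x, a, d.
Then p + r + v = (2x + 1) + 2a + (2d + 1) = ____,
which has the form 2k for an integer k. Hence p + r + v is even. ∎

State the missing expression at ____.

(2x + 1) + 2a + (2d + 1) = 2a + 2d + 2x + 2
= 2(a + d + x + 1).
Since a + d + x + 1 is an integer, the sum is of the form 2k for an integer k.

2(a + d + x + 1)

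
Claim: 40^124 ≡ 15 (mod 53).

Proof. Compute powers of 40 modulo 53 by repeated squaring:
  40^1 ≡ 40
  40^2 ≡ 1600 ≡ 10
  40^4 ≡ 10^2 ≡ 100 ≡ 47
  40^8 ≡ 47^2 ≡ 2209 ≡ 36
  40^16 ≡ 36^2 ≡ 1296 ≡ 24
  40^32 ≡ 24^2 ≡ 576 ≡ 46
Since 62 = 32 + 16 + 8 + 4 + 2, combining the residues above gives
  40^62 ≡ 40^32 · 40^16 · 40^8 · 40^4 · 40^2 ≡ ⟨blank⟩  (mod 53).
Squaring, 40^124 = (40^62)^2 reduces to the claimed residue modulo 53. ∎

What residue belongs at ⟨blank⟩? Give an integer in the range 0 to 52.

42

Multiply the listed residues: 46 · 24 · 36 · 47 · 10 = 1104 → 39744 → 1867968 → 18679680.
Reducing modulo 53: 18679680 = 352446·53 + 42, so 40^62 ≡ 42.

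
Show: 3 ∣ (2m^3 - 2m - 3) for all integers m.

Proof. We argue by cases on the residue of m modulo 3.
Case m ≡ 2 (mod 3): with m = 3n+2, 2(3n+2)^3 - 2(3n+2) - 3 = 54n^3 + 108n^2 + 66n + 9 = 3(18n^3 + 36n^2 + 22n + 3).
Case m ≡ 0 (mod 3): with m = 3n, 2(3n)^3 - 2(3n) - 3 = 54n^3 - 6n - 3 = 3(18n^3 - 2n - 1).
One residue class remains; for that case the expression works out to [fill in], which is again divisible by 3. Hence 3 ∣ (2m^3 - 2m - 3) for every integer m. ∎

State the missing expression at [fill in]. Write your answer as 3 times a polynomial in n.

Only m ≡ 1 (mod 3) is unaccounted for. Put m = 3n+1:
2(3n+1)^3 - 2(3n+1) - 3 expands to 54n^3 + 54n^2 + 12n - 3,
and factoring out 3 leaves 3(18n^3 + 18n^2 + 4n - 1).

3(18n^3 + 18n^2 + 4n - 1)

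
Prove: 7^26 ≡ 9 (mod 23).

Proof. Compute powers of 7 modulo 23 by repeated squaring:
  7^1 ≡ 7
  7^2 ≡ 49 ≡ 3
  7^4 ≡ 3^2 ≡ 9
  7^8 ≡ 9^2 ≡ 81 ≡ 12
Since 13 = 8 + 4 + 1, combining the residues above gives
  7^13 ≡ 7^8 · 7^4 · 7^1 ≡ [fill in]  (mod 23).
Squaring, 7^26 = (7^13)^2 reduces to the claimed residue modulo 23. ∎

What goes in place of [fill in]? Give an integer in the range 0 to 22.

20

Multiply the listed residues: 12 · 9 · 7 = 108 → 756.
Reducing modulo 23: 756 = 32·23 + 20, so 7^13 ≡ 20.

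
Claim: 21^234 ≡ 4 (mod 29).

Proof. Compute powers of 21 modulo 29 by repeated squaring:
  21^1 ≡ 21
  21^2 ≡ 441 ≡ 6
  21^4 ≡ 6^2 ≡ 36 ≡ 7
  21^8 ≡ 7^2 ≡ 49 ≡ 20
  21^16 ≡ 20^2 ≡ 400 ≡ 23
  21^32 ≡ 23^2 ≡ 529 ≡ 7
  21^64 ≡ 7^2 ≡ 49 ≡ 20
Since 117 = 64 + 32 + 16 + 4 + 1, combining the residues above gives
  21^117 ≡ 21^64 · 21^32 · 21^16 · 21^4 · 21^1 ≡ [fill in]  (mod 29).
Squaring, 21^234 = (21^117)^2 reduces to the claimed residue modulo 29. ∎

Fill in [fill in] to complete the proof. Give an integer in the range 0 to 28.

2

Multiply the listed residues: 20 · 7 · 23 · 7 · 21 = 140 → 3220 → 22540 → 473340.
Reducing modulo 29: 473340 = 16322·29 + 2, so 21^117 ≡ 2.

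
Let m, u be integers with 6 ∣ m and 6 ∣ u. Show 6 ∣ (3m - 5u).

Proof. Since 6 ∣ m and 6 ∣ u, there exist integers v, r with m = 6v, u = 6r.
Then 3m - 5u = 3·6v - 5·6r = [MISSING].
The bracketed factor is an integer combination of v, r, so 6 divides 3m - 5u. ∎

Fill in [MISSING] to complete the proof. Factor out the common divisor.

Each term has a factor of 6: 3·6v - 5·6r = 6·(-5r + 3v).
Since -5r + 3v is an integer, 6 ∣ (3m - 5u).

6(-5r + 3v)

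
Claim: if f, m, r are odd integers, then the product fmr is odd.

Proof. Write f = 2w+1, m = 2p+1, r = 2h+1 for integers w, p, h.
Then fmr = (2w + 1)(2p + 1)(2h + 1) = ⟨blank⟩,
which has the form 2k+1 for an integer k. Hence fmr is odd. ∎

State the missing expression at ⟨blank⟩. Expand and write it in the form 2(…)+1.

(2w + 1)(2p + 1)(2h + 1) = 8hpw + 4hp + 4hw + 2h + 4pw + 2p + 2w + 1
= 2(4hpw + 2hp + 2hw + h + 2pw + p + w) + 1.
Since 4hpw + 2hp + 2hw + h + 2pw + p + w is an integer, the product is of the form 2k+1 for an integer k.

2(4hpw + 2hp + 2hw + h + 2pw + p + w) + 1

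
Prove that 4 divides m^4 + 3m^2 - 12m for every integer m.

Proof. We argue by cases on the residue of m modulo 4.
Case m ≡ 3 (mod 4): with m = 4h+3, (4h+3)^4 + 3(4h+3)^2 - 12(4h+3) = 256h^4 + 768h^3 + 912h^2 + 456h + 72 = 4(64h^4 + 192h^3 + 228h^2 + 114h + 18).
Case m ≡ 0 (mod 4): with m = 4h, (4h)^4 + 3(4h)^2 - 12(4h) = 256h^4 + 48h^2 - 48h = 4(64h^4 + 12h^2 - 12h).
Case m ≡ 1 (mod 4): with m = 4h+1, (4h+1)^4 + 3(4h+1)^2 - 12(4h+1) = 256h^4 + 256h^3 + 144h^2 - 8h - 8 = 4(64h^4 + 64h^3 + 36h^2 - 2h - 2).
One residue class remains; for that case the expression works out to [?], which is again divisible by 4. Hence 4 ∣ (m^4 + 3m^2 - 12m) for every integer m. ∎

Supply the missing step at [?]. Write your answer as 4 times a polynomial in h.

The residues treated are {3, 0, 1}, so the missing case is m ≡ 2 (mod 4); write m = 4h+2.
Then (4h+2)^4 + 3(4h+2)^2 - 12(4h+2) = 256h^4 + 512h^3 + 432h^2 + 128h + 4 = 4(64h^4 + 128h^3 + 108h^2 + 32h + 1).

4(64h^4 + 128h^3 + 108h^2 + 32h + 1)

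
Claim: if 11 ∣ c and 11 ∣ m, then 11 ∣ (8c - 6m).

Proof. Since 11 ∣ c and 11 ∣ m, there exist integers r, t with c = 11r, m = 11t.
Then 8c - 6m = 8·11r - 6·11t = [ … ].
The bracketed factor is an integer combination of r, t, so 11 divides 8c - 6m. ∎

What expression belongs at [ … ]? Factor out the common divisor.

11(8r - 6t)

Each term has a factor of 11: 8·11r - 6·11t = 11·(8r - 6t).
Since 8r - 6t is an integer, 11 ∣ (8c - 6m).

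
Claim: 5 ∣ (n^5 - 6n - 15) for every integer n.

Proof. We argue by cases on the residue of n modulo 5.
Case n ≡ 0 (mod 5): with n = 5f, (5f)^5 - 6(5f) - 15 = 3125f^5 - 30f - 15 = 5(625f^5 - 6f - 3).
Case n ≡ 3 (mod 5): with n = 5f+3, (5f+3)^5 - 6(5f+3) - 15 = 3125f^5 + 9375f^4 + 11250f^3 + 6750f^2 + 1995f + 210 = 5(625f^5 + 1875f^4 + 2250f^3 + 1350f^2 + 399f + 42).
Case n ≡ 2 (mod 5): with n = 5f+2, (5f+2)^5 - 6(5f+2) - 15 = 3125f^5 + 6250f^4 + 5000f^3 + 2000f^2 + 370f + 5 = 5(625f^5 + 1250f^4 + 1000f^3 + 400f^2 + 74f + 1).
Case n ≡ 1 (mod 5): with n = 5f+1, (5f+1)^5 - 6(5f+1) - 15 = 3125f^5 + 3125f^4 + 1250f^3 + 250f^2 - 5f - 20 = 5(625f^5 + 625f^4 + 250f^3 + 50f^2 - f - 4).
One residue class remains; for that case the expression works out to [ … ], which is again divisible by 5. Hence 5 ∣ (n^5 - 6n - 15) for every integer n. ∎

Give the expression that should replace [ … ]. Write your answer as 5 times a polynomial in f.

Only n ≡ 4 (mod 5) is unaccounted for. Put n = 5f+4:
(5f+4)^5 - 6(5f+4) - 15 expands to 3125f^5 + 12500f^4 + 20000f^3 + 16000f^2 + 6370f + 985,
and factoring out 5 leaves 5(625f^5 + 2500f^4 + 4000f^3 + 3200f^2 + 1274f + 197).

5(625f^5 + 2500f^4 + 4000f^3 + 3200f^2 + 1274f + 197)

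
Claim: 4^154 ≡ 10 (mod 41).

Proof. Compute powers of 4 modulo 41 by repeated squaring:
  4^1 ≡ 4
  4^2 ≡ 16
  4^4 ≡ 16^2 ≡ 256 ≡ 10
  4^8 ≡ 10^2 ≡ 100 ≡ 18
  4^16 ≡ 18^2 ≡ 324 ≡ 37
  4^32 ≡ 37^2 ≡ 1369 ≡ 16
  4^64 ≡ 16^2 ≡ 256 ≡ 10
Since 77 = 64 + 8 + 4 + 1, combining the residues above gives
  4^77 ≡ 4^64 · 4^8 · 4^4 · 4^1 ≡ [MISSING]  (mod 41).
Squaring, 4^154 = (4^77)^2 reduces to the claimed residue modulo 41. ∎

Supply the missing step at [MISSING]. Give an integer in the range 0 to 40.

25

Multiply the listed residues: 10 · 18 · 10 · 4 = 180 → 1800 → 7200.
Reducing modulo 41: 7200 = 175·41 + 25, so 4^77 ≡ 25.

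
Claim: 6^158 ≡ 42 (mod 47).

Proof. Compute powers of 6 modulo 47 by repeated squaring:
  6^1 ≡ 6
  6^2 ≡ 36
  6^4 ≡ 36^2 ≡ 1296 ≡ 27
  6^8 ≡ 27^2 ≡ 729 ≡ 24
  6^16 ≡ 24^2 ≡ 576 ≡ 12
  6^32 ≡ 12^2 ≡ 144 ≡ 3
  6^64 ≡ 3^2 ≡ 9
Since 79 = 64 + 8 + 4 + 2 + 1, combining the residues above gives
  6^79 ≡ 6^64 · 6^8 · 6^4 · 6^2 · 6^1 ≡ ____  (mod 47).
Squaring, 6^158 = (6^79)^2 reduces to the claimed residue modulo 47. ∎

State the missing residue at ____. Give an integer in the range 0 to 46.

Multiply the listed residues: 9 · 24 · 27 · 36 · 6 = 216 → 5832 → 209952 → 1259712.
Reducing modulo 47: 1259712 = 26802·47 + 18, so 6^79 ≡ 18.

18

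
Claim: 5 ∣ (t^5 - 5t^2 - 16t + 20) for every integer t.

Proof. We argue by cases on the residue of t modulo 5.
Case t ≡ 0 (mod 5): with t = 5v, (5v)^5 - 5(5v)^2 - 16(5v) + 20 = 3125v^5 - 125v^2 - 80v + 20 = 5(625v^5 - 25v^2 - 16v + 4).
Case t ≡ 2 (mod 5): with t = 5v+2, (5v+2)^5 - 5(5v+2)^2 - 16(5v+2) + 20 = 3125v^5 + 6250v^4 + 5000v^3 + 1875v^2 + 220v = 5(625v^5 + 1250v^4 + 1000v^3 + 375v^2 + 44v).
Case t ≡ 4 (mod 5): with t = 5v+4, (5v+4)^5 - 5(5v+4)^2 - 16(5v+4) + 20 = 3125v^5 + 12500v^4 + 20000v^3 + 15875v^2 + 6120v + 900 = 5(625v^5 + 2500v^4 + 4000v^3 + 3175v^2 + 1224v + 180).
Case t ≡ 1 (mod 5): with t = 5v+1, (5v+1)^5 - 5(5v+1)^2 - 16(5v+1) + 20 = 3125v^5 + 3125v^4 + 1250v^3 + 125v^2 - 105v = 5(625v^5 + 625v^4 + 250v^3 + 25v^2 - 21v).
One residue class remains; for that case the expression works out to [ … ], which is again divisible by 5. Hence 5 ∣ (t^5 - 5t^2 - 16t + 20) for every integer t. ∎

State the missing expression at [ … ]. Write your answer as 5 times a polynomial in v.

The residues treated are {0, 2, 4, 1}, so the missing case is t ≡ 3 (mod 5); write t = 5v+3.
Then (5v+3)^5 - 5(5v+3)^2 - 16(5v+3) + 20 = 3125v^5 + 9375v^4 + 11250v^3 + 6625v^2 + 1795v + 170 = 5(625v^5 + 1875v^4 + 2250v^3 + 1325v^2 + 359v + 34).

5(625v^5 + 1875v^4 + 2250v^3 + 1325v^2 + 359v + 34)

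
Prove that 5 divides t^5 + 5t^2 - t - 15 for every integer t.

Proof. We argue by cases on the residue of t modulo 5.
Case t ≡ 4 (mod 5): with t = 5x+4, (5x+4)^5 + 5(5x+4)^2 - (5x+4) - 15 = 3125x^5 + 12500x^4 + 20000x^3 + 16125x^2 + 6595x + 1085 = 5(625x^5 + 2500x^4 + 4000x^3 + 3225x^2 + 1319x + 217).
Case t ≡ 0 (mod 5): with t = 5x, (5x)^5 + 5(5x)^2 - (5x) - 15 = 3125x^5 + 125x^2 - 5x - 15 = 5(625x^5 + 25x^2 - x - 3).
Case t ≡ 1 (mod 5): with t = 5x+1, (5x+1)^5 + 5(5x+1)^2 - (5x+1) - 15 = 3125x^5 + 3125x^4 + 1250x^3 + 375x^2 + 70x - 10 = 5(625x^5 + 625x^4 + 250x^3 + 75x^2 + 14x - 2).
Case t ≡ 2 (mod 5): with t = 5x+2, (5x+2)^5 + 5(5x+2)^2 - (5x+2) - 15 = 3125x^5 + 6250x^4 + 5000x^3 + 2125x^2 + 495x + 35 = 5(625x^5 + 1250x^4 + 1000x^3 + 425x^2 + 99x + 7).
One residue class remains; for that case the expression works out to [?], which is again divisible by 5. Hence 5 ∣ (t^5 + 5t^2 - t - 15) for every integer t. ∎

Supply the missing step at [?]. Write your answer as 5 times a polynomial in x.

Only t ≡ 3 (mod 5) is unaccounted for. Put t = 5x+3:
(5x+3)^5 + 5(5x+3)^2 - (5x+3) - 15 expands to 3125x^5 + 9375x^4 + 11250x^3 + 6875x^2 + 2170x + 270,
and factoring out 5 leaves 5(625x^5 + 1875x^4 + 2250x^3 + 1375x^2 + 434x + 54).

5(625x^5 + 1875x^4 + 2250x^3 + 1375x^2 + 434x + 54)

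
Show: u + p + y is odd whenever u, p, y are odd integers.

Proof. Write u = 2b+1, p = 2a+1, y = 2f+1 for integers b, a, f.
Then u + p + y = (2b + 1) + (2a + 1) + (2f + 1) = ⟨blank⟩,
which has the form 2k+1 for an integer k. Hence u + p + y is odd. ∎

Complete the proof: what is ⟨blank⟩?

2(a + b + f + 1) + 1

(2b + 1) + (2a + 1) + (2f + 1) = 2a + 2b + 2f + 3
= 2(a + b + f + 1) + 1.
Since a + b + f + 1 is an integer, the sum is of the form 2k+1 for an integer k.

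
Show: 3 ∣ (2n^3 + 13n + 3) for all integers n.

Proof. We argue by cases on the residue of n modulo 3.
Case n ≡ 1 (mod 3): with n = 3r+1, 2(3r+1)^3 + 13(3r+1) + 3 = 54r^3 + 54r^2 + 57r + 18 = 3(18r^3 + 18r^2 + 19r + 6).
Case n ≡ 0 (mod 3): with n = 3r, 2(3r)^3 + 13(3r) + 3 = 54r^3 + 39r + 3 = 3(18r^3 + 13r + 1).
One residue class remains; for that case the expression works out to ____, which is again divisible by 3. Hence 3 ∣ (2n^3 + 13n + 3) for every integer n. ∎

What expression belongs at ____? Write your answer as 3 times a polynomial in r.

3(18r^3 + 36r^2 + 37r + 15)

The residues treated are {1, 0}, so the missing case is n ≡ 2 (mod 3); write n = 3r+2.
Then 2(3r+2)^3 + 13(3r+2) + 3 = 54r^3 + 108r^2 + 111r + 45 = 3(18r^3 + 36r^2 + 37r + 15).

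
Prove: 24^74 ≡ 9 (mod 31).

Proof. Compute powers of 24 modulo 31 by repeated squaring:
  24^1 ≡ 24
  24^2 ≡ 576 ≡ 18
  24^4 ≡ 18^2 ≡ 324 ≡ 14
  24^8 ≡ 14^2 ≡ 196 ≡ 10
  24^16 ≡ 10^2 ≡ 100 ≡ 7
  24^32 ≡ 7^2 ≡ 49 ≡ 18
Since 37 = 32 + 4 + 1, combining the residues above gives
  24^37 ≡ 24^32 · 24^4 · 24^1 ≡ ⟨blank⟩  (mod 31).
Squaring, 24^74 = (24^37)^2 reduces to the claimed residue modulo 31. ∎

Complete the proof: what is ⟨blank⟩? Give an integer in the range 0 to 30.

24^32 · 24^4 · 24^1 ≡ 18 · 14 · 24 = 6048.
6048 mod 31 = 3, so 24^37 ≡ 3 (mod 31).

3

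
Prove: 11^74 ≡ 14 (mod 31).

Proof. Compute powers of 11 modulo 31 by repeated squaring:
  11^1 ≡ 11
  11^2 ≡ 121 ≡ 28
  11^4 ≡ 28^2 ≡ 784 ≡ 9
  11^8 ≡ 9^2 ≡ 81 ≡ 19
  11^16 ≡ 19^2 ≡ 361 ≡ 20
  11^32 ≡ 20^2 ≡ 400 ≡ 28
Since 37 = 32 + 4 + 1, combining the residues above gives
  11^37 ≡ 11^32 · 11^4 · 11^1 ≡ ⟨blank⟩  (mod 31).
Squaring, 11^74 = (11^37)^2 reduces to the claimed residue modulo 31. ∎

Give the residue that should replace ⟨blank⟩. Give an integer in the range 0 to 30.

11^32 · 11^4 · 11^1 ≡ 28 · 9 · 11 = 2772.
2772 mod 31 = 13, so 11^37 ≡ 13 (mod 31).

13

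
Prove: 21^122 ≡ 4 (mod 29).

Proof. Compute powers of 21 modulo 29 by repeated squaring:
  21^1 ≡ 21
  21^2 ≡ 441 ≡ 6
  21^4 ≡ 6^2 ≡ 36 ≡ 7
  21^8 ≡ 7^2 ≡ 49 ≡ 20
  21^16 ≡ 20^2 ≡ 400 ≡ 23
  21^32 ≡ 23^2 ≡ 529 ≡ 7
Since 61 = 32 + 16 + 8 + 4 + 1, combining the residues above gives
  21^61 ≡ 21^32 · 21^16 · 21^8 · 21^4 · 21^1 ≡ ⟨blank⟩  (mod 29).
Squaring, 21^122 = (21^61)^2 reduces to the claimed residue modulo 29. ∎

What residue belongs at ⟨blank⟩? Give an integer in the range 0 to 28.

21^32 · 21^16 · 21^8 · 21^4 · 21^1 ≡ 7 · 23 · 20 · 7 · 21 = 473340.
473340 mod 29 = 2, so 21^61 ≡ 2 (mod 29).

2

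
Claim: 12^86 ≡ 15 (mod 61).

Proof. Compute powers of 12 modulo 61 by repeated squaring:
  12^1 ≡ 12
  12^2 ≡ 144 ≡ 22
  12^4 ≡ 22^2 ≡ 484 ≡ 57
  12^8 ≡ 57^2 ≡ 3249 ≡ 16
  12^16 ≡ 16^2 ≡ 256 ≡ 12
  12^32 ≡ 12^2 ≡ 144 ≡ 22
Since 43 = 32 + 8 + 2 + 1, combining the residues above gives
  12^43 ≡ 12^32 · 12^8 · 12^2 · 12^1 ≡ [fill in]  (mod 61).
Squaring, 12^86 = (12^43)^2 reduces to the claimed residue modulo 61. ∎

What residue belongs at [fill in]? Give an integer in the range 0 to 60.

25

Multiply the listed residues: 22 · 16 · 22 · 12 = 352 → 7744 → 92928.
Reducing modulo 61: 92928 = 1523·61 + 25, so 12^43 ≡ 25.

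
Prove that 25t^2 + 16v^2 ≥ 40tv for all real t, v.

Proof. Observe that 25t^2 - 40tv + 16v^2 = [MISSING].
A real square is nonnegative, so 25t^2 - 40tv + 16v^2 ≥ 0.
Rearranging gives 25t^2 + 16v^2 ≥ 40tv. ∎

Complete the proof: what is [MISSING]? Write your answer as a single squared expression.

The leading and trailing coefficients are 5^2 and 4^2, and 40 = 2·5·4, so the trinomial is (5t - 4v)^2.
Hence 25t^2 - 40tv + 16v^2 ≥ 0.

(5t - 4v)^2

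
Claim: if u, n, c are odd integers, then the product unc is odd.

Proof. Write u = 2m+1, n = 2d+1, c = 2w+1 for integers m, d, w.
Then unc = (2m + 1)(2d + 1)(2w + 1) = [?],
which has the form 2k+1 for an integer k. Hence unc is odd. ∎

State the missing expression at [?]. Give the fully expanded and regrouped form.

(2m + 1)(2d + 1)(2w + 1) = 8dmw + 4dm + 4dw + 2d + 4mw + 2m + 2w + 1
= 2(4dmw + 2dm + 2dw + d + 2mw + m + w) + 1.
Since 4dmw + 2dm + 2dw + d + 2mw + m + w is an integer, the product is of the form 2k+1 for an integer k.

2(4dmw + 2dm + 2dw + d + 2mw + m + w) + 1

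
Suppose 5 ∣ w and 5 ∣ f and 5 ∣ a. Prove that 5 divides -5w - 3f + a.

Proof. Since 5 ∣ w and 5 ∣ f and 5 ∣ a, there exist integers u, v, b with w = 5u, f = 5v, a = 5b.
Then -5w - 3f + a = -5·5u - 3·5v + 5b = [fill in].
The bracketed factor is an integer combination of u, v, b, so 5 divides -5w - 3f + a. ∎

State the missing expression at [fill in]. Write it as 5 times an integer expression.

Each term has a factor of 5: -5·5u - 3·5v + 5b = 5·(b - 5u - 3v).
Since b - 5u - 3v is an integer, 5 ∣ (-5w - 3f + a).

5(b - 5u - 3v)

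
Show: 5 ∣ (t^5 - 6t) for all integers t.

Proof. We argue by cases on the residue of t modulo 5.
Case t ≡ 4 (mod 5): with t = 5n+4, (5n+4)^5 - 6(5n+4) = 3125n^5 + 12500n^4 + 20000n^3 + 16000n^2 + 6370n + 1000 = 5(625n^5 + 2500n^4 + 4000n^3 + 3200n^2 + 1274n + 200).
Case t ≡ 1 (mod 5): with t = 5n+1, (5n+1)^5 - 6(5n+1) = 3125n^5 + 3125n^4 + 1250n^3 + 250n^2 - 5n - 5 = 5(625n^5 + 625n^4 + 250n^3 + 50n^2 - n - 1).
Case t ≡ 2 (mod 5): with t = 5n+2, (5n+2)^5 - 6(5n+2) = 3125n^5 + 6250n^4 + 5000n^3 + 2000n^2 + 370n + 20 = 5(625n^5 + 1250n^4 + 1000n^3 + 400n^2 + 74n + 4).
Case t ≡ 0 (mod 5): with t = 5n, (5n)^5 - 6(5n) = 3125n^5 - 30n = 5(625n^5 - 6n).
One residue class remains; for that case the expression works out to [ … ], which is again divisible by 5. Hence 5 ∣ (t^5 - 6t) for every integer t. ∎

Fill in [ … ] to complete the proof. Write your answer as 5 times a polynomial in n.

5(625n^5 + 1875n^4 + 2250n^3 + 1350n^2 + 399n + 45)

The residues treated are {4, 1, 2, 0}, so the missing case is t ≡ 3 (mod 5); write t = 5n+3.
Then (5n+3)^5 - 6(5n+3) = 3125n^5 + 9375n^4 + 11250n^3 + 6750n^2 + 1995n + 225 = 5(625n^5 + 1875n^4 + 2250n^3 + 1350n^2 + 399n + 45).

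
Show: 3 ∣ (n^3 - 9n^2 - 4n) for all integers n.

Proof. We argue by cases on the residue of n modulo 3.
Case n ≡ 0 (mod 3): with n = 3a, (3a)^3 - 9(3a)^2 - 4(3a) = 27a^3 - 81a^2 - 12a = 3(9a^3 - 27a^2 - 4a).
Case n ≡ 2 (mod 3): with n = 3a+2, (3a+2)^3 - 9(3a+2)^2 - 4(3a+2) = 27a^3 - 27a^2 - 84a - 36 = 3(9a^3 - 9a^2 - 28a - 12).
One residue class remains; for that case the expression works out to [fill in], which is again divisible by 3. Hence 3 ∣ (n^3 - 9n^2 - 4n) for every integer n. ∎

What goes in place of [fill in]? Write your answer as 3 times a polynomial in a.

Only n ≡ 1 (mod 3) is unaccounted for. Put n = 3a+1:
(3a+1)^3 - 9(3a+1)^2 - 4(3a+1) expands to 27a^3 - 54a^2 - 57a - 12,
and factoring out 3 leaves 3(9a^3 - 18a^2 - 19a - 4).

3(9a^3 - 18a^2 - 19a - 4)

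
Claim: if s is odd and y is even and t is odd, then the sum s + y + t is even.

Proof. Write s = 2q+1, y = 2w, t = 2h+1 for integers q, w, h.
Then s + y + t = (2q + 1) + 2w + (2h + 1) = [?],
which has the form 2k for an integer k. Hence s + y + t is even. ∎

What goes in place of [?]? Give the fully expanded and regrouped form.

Expanding: (2q + 1) + 2w + (2h + 1) = 2h + 2q + 2w + 2.
Every term is even; pulling out the factor of 2 gives 2(h + q + w + 1).

2(h + q + w + 1)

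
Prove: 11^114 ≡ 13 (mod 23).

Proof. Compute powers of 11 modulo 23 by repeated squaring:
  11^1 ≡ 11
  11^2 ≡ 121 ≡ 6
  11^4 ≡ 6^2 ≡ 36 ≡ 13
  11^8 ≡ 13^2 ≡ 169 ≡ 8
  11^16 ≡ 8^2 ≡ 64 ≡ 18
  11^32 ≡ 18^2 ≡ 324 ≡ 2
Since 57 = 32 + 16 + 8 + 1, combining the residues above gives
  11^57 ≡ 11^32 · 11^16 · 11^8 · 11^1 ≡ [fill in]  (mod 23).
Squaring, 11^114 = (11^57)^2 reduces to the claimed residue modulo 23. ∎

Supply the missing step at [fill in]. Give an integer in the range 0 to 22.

17

Multiply the listed residues: 2 · 18 · 8 · 11 = 36 → 288 → 3168.
Reducing modulo 23: 3168 = 137·23 + 17, so 11^57 ≡ 17.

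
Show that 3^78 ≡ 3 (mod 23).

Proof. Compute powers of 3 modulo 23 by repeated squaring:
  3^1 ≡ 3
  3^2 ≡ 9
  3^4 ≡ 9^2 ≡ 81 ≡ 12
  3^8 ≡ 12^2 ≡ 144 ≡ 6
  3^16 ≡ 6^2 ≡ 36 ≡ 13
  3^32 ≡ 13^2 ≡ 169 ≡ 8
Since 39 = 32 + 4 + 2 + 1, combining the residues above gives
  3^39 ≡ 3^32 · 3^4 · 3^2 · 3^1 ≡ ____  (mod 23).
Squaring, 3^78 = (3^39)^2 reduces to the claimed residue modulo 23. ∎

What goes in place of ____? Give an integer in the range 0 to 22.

3^32 · 3^4 · 3^2 · 3^1 ≡ 8 · 12 · 9 · 3 = 2592.
2592 mod 23 = 16, so 3^39 ≡ 16 (mod 23).

16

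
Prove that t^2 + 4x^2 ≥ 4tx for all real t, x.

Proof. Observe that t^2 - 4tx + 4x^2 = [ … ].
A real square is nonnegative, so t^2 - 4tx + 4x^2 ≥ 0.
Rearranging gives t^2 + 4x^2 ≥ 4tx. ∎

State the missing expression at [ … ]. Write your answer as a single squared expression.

t^2 - 4tx + 4x^2 is a perfect-square trinomial: the outer terms are (t)^2 and (2x)^2, and the cross term is -2·t·2x.
So t^2 - 4tx + 4x^2 = (t - 2x)^2 ≥ 0.

(t - 2x)^2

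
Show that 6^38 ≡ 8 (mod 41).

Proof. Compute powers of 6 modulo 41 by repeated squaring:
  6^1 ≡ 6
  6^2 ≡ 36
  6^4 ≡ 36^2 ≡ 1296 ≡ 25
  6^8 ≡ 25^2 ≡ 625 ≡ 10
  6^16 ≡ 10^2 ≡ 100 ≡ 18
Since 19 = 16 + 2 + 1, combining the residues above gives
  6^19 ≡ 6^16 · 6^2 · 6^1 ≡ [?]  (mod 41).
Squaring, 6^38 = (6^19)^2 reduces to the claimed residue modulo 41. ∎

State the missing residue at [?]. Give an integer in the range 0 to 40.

Multiply the listed residues: 18 · 36 · 6 = 648 → 3888.
Reducing modulo 41: 3888 = 94·41 + 34, so 6^19 ≡ 34.

34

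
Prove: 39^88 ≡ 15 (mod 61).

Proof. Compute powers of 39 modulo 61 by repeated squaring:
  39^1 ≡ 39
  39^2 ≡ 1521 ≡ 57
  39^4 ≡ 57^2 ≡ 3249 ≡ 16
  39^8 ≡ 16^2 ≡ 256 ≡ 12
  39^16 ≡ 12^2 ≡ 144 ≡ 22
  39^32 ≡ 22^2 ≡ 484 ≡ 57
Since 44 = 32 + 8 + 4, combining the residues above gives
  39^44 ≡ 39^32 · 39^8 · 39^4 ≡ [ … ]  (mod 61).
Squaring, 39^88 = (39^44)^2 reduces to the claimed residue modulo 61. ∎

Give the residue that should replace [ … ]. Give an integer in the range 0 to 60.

Multiply the listed residues: 57 · 12 · 16 = 684 → 10944.
Reducing modulo 61: 10944 = 179·61 + 25, so 39^44 ≡ 25.

25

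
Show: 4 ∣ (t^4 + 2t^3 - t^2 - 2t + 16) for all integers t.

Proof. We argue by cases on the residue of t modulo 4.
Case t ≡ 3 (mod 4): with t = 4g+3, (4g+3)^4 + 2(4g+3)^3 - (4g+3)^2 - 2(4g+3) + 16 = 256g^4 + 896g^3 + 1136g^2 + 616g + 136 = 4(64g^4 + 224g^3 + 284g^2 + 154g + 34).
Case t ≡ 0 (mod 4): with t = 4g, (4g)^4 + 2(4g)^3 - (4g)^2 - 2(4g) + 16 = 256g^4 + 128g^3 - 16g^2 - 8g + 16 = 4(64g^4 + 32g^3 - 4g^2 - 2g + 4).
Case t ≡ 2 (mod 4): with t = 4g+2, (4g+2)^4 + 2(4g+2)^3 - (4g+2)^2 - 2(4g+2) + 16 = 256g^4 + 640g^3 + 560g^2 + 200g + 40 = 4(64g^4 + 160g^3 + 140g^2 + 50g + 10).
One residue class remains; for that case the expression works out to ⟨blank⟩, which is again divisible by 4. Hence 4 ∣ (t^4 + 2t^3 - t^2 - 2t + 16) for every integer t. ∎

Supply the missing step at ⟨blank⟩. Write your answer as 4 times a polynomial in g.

4(64g^4 + 96g^3 + 44g^2 + 6g + 4)

The residues treated are {3, 0, 2}, so the missing case is t ≡ 1 (mod 4); write t = 4g+1.
Then (4g+1)^4 + 2(4g+1)^3 - (4g+1)^2 - 2(4g+1) + 16 = 256g^4 + 384g^3 + 176g^2 + 24g + 16 = 4(64g^4 + 96g^3 + 44g^2 + 6g + 4).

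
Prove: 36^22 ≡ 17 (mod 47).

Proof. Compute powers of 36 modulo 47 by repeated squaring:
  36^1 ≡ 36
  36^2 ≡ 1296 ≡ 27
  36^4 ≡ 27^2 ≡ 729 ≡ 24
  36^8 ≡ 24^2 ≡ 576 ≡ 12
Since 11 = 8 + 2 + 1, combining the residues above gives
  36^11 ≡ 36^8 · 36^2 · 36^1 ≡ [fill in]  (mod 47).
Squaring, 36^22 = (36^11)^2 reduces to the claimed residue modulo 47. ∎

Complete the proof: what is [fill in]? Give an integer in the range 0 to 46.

Multiply the listed residues: 12 · 27 · 36 = 324 → 11664.
Reducing modulo 47: 11664 = 248·47 + 8, so 36^11 ≡ 8.

8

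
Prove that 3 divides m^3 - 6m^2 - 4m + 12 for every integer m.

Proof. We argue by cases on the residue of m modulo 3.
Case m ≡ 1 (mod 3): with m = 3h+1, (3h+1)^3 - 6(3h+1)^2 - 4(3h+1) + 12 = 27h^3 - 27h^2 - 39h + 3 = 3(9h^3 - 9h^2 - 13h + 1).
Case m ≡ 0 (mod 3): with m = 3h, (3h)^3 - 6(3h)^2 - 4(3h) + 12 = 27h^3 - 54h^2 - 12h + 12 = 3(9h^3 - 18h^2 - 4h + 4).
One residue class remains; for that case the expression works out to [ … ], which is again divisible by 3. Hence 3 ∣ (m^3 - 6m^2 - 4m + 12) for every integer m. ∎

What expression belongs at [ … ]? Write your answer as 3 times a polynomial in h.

3(9h^3 - 16h - 4)

Only m ≡ 2 (mod 3) is unaccounted for. Put m = 3h+2:
(3h+2)^3 - 6(3h+2)^2 - 4(3h+2) + 12 expands to 27h^3 - 48h - 12,
and factoring out 3 leaves 3(9h^3 - 16h - 4).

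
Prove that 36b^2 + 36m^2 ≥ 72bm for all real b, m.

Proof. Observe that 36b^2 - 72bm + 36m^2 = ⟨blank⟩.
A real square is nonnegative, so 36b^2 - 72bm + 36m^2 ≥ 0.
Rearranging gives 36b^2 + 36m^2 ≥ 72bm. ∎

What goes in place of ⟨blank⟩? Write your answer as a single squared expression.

36b^2 - 72bm + 36m^2 is a perfect-square trinomial: the outer terms are (6b)^2 and (6m)^2, and the cross term is -2·6b·6m.
So 36b^2 - 72bm + 36m^2 = (6b - 6m)^2 ≥ 0.

(6b - 6m)^2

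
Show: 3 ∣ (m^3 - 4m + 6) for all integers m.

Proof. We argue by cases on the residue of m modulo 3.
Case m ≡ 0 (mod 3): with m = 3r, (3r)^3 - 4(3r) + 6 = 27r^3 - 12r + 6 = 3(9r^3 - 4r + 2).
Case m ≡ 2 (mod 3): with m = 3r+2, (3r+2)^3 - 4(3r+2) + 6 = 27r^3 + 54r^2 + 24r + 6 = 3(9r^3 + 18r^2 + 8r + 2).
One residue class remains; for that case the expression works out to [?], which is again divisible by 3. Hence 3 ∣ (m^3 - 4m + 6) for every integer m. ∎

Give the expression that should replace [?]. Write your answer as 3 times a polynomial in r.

Only m ≡ 1 (mod 3) is unaccounted for. Put m = 3r+1:
(3r+1)^3 - 4(3r+1) + 6 expands to 27r^3 + 27r^2 - 3r + 3,
and factoring out 3 leaves 3(9r^3 + 9r^2 - r + 1).

3(9r^3 + 9r^2 - r + 1)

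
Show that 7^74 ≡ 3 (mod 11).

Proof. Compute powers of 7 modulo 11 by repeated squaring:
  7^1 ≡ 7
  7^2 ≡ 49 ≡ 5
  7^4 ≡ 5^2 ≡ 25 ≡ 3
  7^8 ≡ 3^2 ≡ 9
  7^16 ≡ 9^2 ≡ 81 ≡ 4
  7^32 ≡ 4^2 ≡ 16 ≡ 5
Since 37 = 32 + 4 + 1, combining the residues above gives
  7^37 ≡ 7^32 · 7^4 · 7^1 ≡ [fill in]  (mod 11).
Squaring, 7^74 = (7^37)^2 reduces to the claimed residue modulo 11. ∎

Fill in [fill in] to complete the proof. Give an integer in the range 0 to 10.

7^32 · 7^4 · 7^1 ≡ 5 · 3 · 7 = 105.
105 mod 11 = 6, so 7^37 ≡ 6 (mod 11).

6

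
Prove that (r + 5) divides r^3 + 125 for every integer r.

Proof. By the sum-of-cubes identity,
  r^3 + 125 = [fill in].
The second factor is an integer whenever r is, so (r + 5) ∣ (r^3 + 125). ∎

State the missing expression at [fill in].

(r + 5)(r^2 - 5r + 25)

a^3 + b^3 = (a + b)(a^2 - ab + b^2). With a = r, b = 5:
r^3 + 125 = (r + 5)(r^2 - 5r + 25).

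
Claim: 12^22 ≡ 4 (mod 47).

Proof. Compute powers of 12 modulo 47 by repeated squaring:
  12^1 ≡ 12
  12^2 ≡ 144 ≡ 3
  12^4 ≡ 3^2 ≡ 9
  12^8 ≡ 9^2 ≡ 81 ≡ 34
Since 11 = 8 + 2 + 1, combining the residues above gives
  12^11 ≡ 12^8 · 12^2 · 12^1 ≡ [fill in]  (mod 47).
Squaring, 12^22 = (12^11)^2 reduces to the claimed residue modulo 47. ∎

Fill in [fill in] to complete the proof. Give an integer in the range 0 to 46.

12^8 · 12^2 · 12^1 ≡ 34 · 3 · 12 = 1224.
1224 mod 47 = 2, so 12^11 ≡ 2 (mod 47).

2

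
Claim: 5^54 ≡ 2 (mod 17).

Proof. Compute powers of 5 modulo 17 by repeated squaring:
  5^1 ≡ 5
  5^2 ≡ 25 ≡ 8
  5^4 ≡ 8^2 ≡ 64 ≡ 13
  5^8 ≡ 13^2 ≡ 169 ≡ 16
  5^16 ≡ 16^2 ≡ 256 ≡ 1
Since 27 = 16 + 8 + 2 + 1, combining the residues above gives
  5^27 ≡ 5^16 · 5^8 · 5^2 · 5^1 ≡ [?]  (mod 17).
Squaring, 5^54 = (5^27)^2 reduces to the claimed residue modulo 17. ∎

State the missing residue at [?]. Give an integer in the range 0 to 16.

11

Multiply the listed residues: 1 · 16 · 8 · 5 = 16 → 128 → 640.
Reducing modulo 17: 640 = 37·17 + 11, so 5^27 ≡ 11.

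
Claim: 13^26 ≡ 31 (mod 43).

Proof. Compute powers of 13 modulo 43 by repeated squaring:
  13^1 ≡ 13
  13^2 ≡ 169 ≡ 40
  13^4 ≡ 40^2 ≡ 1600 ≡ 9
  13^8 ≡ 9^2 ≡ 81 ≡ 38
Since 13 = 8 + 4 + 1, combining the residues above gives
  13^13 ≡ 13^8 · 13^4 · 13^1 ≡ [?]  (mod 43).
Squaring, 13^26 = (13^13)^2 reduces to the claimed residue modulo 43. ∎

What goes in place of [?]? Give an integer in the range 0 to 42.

Multiply the listed residues: 38 · 9 · 13 = 342 → 4446.
Reducing modulo 43: 4446 = 103·43 + 17, so 13^13 ≡ 17.

17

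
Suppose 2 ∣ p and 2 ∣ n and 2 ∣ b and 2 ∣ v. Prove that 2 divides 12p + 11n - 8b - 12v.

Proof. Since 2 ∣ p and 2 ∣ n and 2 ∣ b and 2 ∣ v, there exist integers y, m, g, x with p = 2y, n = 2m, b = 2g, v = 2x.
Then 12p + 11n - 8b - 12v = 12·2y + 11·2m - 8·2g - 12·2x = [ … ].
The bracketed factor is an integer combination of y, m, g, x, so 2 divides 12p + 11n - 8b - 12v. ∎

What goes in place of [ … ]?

Pull the common 2 out of every term: 12·2y + 11·2m - 8·2g - 12·2x = 2(-8g + 11m - 12x + 12y).
-8g + 11m - 12x + 12y is an integer, which exhibits the divisibility.

2(-8g + 11m - 12x + 12y)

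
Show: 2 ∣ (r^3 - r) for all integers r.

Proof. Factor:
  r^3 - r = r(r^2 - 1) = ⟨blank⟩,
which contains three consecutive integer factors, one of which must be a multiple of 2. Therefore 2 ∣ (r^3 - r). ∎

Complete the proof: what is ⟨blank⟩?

r(r^2 - 1) = r(r - 1)(r + 1) = (r - 1)r(r + 1).
These three factors are consecutive integers, so their product is divisible by 2.

(r - 1)r(r + 1)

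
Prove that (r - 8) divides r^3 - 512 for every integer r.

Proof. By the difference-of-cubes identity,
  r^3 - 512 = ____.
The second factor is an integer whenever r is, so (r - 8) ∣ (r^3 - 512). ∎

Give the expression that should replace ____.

(r - 8)(r^2 + 8r + 64)

Polynomial division of r^3 - 512 by r - 8 leaves remainder 0 and quotient r^2 + 8r + 64.
Hence r^3 - 512 = (r - 8)(r^2 + 8r + 64).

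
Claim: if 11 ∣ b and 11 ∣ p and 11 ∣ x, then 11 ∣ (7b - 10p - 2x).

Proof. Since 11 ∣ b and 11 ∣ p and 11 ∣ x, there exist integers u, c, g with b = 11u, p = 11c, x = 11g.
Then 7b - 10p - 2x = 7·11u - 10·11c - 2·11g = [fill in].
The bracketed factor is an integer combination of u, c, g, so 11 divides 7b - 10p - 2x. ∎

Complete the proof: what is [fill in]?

Each term has a factor of 11: 7·11u - 10·11c - 2·11g = 11·(-10c - 2g + 7u).
Since -10c - 2g + 7u is an integer, 11 ∣ (7b - 10p - 2x).

11(-10c - 2g + 7u)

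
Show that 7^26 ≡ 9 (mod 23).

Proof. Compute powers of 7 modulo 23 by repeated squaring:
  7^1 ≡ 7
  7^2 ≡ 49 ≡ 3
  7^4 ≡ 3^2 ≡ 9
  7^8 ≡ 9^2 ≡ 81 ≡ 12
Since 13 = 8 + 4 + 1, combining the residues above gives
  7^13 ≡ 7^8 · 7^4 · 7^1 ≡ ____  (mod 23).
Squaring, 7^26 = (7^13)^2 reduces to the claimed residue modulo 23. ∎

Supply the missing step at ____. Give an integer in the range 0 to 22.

20

7^8 · 7^4 · 7^1 ≡ 12 · 9 · 7 = 756.
756 mod 23 = 20, so 7^13 ≡ 20 (mod 23).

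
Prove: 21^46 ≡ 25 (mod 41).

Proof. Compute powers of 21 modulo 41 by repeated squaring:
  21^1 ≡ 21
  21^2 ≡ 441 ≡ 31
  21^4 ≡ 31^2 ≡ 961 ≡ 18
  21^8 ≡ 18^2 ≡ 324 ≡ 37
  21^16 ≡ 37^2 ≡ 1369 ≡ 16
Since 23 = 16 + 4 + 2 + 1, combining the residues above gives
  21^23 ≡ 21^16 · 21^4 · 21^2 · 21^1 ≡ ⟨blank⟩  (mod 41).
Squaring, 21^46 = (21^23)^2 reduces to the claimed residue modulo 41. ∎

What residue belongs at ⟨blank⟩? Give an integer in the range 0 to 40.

Multiply the listed residues: 16 · 18 · 31 · 21 = 288 → 8928 → 187488.
Reducing modulo 41: 187488 = 4572·41 + 36, so 21^23 ≡ 36.

36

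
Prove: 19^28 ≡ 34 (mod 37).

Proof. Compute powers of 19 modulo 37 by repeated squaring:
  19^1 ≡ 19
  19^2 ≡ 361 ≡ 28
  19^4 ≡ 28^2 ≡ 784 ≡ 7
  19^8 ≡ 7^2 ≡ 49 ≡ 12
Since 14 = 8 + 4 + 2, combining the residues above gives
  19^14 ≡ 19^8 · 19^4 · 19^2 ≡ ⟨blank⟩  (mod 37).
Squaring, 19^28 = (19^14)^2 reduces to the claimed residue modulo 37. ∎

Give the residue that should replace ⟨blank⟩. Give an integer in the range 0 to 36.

21

19^8 · 19^4 · 19^2 ≡ 12 · 7 · 28 = 2352.
2352 mod 37 = 21, so 19^14 ≡ 21 (mod 37).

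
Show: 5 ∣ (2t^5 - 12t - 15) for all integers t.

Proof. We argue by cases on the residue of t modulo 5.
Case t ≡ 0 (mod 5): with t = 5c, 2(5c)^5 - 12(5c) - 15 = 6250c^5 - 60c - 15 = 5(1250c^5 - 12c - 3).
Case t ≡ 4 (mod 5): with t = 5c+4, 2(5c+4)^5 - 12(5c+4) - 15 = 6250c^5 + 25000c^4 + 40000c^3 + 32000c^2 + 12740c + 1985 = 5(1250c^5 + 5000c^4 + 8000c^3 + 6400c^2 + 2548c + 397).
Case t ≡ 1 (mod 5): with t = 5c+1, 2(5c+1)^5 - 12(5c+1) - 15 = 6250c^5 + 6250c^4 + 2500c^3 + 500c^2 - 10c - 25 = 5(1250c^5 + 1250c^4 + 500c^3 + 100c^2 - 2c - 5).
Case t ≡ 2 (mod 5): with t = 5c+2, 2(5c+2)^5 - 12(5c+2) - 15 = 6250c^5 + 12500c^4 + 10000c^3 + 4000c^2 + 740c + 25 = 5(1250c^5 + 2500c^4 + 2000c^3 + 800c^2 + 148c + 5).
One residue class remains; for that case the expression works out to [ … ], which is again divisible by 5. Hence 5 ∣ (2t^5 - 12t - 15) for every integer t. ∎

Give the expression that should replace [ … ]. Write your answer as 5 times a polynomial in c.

The residues treated are {0, 4, 1, 2}, so the missing case is t ≡ 3 (mod 5); write t = 5c+3.
Then 2(5c+3)^5 - 12(5c+3) - 15 = 6250c^5 + 18750c^4 + 22500c^3 + 13500c^2 + 3990c + 435 = 5(1250c^5 + 3750c^4 + 4500c^3 + 2700c^2 + 798c + 87).

5(1250c^5 + 3750c^4 + 4500c^3 + 2700c^2 + 798c + 87)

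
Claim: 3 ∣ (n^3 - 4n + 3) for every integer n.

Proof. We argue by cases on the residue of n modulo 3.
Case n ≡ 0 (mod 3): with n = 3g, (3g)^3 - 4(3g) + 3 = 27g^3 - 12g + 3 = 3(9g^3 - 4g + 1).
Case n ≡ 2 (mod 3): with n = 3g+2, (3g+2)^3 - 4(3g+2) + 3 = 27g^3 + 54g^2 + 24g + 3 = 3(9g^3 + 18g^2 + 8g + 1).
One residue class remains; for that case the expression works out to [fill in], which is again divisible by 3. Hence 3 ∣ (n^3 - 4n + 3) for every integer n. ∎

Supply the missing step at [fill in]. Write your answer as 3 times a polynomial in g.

Only n ≡ 1 (mod 3) is unaccounted for. Put n = 3g+1:
(3g+1)^3 - 4(3g+1) + 3 expands to 27g^3 + 27g^2 - 3g,
and factoring out 3 leaves 3(9g^3 + 9g^2 - g).

3(9g^3 + 9g^2 - g)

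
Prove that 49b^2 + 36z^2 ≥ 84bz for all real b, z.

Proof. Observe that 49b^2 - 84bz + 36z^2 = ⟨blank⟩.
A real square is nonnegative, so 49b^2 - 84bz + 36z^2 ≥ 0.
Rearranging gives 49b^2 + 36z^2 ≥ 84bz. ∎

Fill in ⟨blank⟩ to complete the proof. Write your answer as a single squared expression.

49b^2 - 84bz + 36z^2 is a perfect-square trinomial: the outer terms are (7b)^2 and (6z)^2, and the cross term is -2·7b·6z.
So 49b^2 - 84bz + 36z^2 = (7b - 6z)^2 ≥ 0.

(7b - 6z)^2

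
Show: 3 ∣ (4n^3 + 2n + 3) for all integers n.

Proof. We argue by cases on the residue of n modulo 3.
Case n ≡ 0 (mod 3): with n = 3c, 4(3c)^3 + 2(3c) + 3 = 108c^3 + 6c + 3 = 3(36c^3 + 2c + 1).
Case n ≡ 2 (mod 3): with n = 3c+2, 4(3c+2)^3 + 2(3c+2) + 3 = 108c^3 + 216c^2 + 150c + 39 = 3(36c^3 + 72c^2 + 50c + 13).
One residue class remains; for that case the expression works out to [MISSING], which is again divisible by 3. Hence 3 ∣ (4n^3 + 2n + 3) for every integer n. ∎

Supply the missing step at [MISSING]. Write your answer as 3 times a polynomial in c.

3(36c^3 + 36c^2 + 14c + 3)

The residues treated are {0, 2}, so the missing case is n ≡ 1 (mod 3); write n = 3c+1.
Then 4(3c+1)^3 + 2(3c+1) + 3 = 108c^3 + 108c^2 + 42c + 9 = 3(36c^3 + 36c^2 + 14c + 3).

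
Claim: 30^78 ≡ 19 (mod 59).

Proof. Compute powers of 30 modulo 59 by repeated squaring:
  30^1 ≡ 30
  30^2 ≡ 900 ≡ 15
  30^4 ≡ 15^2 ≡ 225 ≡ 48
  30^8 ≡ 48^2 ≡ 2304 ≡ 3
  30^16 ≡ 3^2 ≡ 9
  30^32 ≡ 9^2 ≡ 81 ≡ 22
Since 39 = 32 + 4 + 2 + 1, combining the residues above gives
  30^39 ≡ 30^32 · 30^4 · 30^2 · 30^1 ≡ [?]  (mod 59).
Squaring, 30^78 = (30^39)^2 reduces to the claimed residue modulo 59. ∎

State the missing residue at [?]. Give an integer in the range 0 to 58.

14

Multiply the listed residues: 22 · 48 · 15 · 30 = 1056 → 15840 → 475200.
Reducing modulo 59: 475200 = 8054·59 + 14, so 30^39 ≡ 14.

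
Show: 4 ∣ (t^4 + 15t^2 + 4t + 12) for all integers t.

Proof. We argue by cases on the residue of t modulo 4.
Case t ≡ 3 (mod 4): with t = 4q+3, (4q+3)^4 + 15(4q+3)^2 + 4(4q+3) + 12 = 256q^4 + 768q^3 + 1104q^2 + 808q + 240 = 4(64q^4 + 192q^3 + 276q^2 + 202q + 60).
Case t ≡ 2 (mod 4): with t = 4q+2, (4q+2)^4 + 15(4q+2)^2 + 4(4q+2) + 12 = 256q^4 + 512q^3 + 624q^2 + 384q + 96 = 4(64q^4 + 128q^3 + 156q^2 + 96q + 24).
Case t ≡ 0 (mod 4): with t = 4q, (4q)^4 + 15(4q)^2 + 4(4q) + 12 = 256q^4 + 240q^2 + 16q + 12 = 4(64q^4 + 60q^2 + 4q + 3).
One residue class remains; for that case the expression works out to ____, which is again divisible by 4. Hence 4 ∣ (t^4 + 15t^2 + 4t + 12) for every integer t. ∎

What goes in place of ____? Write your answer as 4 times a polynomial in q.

4(64q^4 + 64q^3 + 84q^2 + 38q + 8)

Only t ≡ 1 (mod 4) is unaccounted for. Put t = 4q+1:
(4q+1)^4 + 15(4q+1)^2 + 4(4q+1) + 12 expands to 256q^4 + 256q^3 + 336q^2 + 152q + 32,
and factoring out 4 leaves 4(64q^4 + 64q^3 + 84q^2 + 38q + 8).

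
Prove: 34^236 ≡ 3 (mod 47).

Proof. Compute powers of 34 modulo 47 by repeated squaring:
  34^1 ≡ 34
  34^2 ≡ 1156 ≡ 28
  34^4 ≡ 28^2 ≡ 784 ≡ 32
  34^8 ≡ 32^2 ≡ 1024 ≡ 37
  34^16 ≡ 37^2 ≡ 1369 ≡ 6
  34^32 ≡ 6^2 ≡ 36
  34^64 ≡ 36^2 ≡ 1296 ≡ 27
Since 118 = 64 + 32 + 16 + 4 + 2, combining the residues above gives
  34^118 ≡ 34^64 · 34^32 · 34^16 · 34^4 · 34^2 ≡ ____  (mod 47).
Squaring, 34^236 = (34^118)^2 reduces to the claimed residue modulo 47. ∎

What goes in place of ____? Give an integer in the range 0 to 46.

12

34^64 · 34^32 · 34^16 · 34^4 · 34^2 ≡ 27 · 36 · 6 · 32 · 28 = 5225472.
5225472 mod 47 = 12, so 34^118 ≡ 12 (mod 47).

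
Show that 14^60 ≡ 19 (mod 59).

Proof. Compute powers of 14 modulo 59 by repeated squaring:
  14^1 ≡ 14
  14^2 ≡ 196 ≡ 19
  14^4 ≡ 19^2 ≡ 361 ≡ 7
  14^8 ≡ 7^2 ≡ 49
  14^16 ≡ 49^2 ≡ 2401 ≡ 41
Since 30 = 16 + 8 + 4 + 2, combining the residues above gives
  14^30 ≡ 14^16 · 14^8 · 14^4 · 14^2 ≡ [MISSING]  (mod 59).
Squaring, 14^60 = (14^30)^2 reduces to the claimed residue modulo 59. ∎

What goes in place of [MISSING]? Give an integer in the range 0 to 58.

45

14^16 · 14^8 · 14^4 · 14^2 ≡ 41 · 49 · 7 · 19 = 267197.
267197 mod 59 = 45, so 14^30 ≡ 45 (mod 59).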